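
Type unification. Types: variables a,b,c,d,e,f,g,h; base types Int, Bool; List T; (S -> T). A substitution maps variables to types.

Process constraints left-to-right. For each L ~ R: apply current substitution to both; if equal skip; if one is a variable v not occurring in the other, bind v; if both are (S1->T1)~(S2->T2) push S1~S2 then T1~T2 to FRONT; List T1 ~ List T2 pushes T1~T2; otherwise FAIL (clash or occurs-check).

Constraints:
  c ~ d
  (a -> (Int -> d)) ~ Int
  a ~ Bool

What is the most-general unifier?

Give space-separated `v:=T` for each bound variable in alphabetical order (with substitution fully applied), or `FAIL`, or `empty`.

Answer: FAIL

Derivation:
step 1: unify c ~ d  [subst: {-} | 2 pending]
  bind c := d
step 2: unify (a -> (Int -> d)) ~ Int  [subst: {c:=d} | 1 pending]
  clash: (a -> (Int -> d)) vs Int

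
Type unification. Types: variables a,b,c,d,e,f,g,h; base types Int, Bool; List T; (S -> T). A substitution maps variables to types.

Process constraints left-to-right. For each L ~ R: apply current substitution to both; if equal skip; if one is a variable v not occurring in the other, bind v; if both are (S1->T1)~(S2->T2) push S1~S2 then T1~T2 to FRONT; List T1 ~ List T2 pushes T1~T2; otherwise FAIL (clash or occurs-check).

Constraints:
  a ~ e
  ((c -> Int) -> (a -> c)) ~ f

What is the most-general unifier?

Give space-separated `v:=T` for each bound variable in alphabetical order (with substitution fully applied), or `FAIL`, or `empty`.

step 1: unify a ~ e  [subst: {-} | 1 pending]
  bind a := e
step 2: unify ((c -> Int) -> (e -> c)) ~ f  [subst: {a:=e} | 0 pending]
  bind f := ((c -> Int) -> (e -> c))

Answer: a:=e f:=((c -> Int) -> (e -> c))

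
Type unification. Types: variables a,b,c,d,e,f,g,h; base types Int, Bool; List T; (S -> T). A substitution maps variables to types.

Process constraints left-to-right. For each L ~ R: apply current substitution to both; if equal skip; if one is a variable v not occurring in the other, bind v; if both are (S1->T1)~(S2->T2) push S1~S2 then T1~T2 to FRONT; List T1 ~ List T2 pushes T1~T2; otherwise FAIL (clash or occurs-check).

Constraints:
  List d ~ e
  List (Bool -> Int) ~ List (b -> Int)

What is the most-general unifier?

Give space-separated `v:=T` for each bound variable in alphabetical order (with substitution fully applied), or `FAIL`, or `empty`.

Answer: b:=Bool e:=List d

Derivation:
step 1: unify List d ~ e  [subst: {-} | 1 pending]
  bind e := List d
step 2: unify List (Bool -> Int) ~ List (b -> Int)  [subst: {e:=List d} | 0 pending]
  -> decompose List: push (Bool -> Int)~(b -> Int)
step 3: unify (Bool -> Int) ~ (b -> Int)  [subst: {e:=List d} | 0 pending]
  -> decompose arrow: push Bool~b, Int~Int
step 4: unify Bool ~ b  [subst: {e:=List d} | 1 pending]
  bind b := Bool
step 5: unify Int ~ Int  [subst: {e:=List d, b:=Bool} | 0 pending]
  -> identical, skip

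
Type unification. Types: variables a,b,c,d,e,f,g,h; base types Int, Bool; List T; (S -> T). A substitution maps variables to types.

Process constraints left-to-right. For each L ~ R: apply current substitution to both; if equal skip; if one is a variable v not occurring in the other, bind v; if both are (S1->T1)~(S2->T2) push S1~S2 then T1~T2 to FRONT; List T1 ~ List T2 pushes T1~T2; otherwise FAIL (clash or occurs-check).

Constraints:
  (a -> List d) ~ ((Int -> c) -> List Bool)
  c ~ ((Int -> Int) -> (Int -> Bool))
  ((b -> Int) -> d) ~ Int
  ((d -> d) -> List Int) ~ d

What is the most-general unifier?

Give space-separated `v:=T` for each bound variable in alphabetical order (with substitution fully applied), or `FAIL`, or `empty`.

Answer: FAIL

Derivation:
step 1: unify (a -> List d) ~ ((Int -> c) -> List Bool)  [subst: {-} | 3 pending]
  -> decompose arrow: push a~(Int -> c), List d~List Bool
step 2: unify a ~ (Int -> c)  [subst: {-} | 4 pending]
  bind a := (Int -> c)
step 3: unify List d ~ List Bool  [subst: {a:=(Int -> c)} | 3 pending]
  -> decompose List: push d~Bool
step 4: unify d ~ Bool  [subst: {a:=(Int -> c)} | 3 pending]
  bind d := Bool
step 5: unify c ~ ((Int -> Int) -> (Int -> Bool))  [subst: {a:=(Int -> c), d:=Bool} | 2 pending]
  bind c := ((Int -> Int) -> (Int -> Bool))
step 6: unify ((b -> Int) -> Bool) ~ Int  [subst: {a:=(Int -> c), d:=Bool, c:=((Int -> Int) -> (Int -> Bool))} | 1 pending]
  clash: ((b -> Int) -> Bool) vs Int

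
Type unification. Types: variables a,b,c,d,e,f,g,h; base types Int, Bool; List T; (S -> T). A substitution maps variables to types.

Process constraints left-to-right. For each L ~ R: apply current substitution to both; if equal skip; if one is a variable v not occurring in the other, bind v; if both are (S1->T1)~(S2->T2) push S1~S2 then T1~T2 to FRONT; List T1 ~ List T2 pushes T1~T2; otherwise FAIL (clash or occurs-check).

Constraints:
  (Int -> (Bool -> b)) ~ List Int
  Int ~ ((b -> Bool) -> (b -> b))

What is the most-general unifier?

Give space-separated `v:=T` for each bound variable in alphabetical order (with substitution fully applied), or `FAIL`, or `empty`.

step 1: unify (Int -> (Bool -> b)) ~ List Int  [subst: {-} | 1 pending]
  clash: (Int -> (Bool -> b)) vs List Int

Answer: FAIL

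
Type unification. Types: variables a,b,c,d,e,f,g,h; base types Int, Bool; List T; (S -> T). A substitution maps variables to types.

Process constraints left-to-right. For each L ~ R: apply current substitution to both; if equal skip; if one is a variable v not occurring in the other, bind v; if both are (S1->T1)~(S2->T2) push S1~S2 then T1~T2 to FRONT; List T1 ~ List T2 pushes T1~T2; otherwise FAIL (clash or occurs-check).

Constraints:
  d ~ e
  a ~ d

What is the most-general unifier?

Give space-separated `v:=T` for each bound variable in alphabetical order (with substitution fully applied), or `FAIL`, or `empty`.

step 1: unify d ~ e  [subst: {-} | 1 pending]
  bind d := e
step 2: unify a ~ e  [subst: {d:=e} | 0 pending]
  bind a := e

Answer: a:=e d:=e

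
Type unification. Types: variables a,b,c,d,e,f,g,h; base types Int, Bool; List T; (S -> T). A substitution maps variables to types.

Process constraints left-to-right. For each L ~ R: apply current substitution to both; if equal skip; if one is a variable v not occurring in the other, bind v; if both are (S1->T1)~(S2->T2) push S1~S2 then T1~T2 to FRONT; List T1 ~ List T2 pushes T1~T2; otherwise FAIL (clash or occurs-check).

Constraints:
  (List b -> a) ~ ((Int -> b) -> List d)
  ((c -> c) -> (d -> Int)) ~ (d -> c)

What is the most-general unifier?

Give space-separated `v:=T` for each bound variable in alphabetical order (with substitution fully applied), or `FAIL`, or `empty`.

Answer: FAIL

Derivation:
step 1: unify (List b -> a) ~ ((Int -> b) -> List d)  [subst: {-} | 1 pending]
  -> decompose arrow: push List b~(Int -> b), a~List d
step 2: unify List b ~ (Int -> b)  [subst: {-} | 2 pending]
  clash: List b vs (Int -> b)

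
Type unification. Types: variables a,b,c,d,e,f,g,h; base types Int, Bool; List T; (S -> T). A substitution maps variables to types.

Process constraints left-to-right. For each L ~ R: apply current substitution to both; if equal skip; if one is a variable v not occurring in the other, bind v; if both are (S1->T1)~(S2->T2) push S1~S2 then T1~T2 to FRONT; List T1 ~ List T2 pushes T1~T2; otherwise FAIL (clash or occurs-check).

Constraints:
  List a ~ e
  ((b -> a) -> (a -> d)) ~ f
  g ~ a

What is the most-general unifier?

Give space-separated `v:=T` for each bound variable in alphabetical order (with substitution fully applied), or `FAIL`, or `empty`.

step 1: unify List a ~ e  [subst: {-} | 2 pending]
  bind e := List a
step 2: unify ((b -> a) -> (a -> d)) ~ f  [subst: {e:=List a} | 1 pending]
  bind f := ((b -> a) -> (a -> d))
step 3: unify g ~ a  [subst: {e:=List a, f:=((b -> a) -> (a -> d))} | 0 pending]
  bind g := a

Answer: e:=List a f:=((b -> a) -> (a -> d)) g:=a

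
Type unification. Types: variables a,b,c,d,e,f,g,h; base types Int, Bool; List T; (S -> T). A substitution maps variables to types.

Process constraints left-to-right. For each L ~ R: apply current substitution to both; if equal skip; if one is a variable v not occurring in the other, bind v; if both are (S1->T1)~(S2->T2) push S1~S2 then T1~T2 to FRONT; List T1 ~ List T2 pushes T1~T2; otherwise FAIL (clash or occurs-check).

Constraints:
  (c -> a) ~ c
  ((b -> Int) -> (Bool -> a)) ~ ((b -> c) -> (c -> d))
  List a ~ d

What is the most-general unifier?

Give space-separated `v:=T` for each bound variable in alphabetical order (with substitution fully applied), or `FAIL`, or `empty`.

Answer: FAIL

Derivation:
step 1: unify (c -> a) ~ c  [subst: {-} | 2 pending]
  occurs-check fail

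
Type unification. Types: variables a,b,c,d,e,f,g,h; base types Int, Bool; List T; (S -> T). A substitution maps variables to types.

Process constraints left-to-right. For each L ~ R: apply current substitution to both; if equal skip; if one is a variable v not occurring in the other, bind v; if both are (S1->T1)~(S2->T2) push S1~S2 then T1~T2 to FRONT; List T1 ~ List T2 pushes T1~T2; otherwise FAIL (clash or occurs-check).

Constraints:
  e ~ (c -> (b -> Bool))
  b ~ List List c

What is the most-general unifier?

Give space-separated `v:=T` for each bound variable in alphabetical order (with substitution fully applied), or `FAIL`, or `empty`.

Answer: b:=List List c e:=(c -> (List List c -> Bool))

Derivation:
step 1: unify e ~ (c -> (b -> Bool))  [subst: {-} | 1 pending]
  bind e := (c -> (b -> Bool))
step 2: unify b ~ List List c  [subst: {e:=(c -> (b -> Bool))} | 0 pending]
  bind b := List List c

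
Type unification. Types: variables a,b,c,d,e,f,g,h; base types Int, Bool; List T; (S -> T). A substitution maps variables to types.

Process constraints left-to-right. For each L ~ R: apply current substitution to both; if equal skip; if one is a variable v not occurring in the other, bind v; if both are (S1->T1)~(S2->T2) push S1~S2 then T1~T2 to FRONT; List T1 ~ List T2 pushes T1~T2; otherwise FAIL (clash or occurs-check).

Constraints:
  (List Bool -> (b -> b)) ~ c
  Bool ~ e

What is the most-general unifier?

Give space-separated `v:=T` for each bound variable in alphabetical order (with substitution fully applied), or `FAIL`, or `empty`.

Answer: c:=(List Bool -> (b -> b)) e:=Bool

Derivation:
step 1: unify (List Bool -> (b -> b)) ~ c  [subst: {-} | 1 pending]
  bind c := (List Bool -> (b -> b))
step 2: unify Bool ~ e  [subst: {c:=(List Bool -> (b -> b))} | 0 pending]
  bind e := Bool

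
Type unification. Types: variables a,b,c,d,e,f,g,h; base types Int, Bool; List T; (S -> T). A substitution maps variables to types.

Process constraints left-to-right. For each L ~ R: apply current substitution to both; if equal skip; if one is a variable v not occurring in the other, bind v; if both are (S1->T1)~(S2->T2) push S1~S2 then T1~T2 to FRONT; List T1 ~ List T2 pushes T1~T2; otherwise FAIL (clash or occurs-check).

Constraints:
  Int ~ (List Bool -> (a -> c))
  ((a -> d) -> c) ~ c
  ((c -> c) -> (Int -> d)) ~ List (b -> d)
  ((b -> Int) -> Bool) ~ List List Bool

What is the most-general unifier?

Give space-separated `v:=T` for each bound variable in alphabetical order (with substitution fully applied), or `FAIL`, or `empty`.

step 1: unify Int ~ (List Bool -> (a -> c))  [subst: {-} | 3 pending]
  clash: Int vs (List Bool -> (a -> c))

Answer: FAIL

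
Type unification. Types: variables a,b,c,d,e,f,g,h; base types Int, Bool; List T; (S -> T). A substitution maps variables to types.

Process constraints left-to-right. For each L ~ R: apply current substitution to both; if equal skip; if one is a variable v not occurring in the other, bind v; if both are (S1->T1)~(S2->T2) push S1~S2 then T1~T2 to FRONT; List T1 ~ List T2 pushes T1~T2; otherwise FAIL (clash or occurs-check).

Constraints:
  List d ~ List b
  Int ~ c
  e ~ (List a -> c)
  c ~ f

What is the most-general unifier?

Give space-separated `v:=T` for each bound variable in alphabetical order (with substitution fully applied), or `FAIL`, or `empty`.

Answer: c:=Int d:=b e:=(List a -> Int) f:=Int

Derivation:
step 1: unify List d ~ List b  [subst: {-} | 3 pending]
  -> decompose List: push d~b
step 2: unify d ~ b  [subst: {-} | 3 pending]
  bind d := b
step 3: unify Int ~ c  [subst: {d:=b} | 2 pending]
  bind c := Int
step 4: unify e ~ (List a -> Int)  [subst: {d:=b, c:=Int} | 1 pending]
  bind e := (List a -> Int)
step 5: unify Int ~ f  [subst: {d:=b, c:=Int, e:=(List a -> Int)} | 0 pending]
  bind f := Int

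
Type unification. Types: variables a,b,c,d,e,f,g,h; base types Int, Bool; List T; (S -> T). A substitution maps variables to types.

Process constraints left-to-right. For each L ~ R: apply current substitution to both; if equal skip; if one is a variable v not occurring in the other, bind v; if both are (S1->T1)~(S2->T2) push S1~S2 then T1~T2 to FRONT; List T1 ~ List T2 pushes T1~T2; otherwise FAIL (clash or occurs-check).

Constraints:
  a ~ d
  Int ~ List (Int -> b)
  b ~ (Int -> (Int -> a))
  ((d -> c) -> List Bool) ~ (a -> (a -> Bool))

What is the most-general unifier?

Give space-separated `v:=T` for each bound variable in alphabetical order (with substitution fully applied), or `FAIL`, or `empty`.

step 1: unify a ~ d  [subst: {-} | 3 pending]
  bind a := d
step 2: unify Int ~ List (Int -> b)  [subst: {a:=d} | 2 pending]
  clash: Int vs List (Int -> b)

Answer: FAIL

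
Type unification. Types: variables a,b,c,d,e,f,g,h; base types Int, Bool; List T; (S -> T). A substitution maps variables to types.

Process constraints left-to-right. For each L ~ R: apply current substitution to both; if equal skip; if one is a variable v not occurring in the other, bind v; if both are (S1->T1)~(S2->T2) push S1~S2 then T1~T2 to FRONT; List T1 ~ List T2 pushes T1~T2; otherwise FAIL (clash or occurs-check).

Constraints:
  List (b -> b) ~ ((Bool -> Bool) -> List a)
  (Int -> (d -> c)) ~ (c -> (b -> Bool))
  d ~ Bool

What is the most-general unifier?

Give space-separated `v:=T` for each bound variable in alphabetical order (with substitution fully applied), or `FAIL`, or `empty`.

Answer: FAIL

Derivation:
step 1: unify List (b -> b) ~ ((Bool -> Bool) -> List a)  [subst: {-} | 2 pending]
  clash: List (b -> b) vs ((Bool -> Bool) -> List a)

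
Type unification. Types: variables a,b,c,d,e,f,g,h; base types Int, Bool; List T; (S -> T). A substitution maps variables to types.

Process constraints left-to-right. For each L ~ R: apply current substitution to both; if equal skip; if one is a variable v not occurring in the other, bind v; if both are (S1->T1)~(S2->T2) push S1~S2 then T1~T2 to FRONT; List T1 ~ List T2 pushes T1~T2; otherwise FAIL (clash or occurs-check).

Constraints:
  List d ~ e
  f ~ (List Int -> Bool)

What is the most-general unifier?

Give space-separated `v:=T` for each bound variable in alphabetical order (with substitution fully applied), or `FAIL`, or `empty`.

Answer: e:=List d f:=(List Int -> Bool)

Derivation:
step 1: unify List d ~ e  [subst: {-} | 1 pending]
  bind e := List d
step 2: unify f ~ (List Int -> Bool)  [subst: {e:=List d} | 0 pending]
  bind f := (List Int -> Bool)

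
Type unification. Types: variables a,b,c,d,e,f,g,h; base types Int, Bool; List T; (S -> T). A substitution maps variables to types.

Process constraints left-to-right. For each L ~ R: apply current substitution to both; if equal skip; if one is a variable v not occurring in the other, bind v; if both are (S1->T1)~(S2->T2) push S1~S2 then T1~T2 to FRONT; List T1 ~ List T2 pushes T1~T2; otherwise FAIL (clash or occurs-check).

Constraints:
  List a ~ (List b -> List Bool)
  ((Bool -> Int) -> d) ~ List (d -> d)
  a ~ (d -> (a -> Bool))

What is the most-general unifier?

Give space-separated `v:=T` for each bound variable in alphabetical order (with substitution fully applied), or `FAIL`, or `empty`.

step 1: unify List a ~ (List b -> List Bool)  [subst: {-} | 2 pending]
  clash: List a vs (List b -> List Bool)

Answer: FAIL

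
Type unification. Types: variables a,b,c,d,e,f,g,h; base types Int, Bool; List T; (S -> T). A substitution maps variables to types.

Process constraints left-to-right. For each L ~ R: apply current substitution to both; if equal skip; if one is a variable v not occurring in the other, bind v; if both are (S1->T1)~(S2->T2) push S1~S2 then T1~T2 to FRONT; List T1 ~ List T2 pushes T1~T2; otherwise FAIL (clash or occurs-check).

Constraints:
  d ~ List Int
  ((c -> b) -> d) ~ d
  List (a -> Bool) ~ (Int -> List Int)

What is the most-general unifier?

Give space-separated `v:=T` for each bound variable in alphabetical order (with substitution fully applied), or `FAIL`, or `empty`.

step 1: unify d ~ List Int  [subst: {-} | 2 pending]
  bind d := List Int
step 2: unify ((c -> b) -> List Int) ~ List Int  [subst: {d:=List Int} | 1 pending]
  clash: ((c -> b) -> List Int) vs List Int

Answer: FAIL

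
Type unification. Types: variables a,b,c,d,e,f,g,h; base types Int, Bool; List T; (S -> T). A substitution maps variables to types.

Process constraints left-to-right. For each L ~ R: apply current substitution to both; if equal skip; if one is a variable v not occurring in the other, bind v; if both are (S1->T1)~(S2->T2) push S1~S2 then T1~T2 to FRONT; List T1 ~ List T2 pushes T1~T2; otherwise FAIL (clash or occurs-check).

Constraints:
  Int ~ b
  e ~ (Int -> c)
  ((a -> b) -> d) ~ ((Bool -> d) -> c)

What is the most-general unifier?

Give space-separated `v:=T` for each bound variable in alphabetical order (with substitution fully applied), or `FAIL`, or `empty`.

step 1: unify Int ~ b  [subst: {-} | 2 pending]
  bind b := Int
step 2: unify e ~ (Int -> c)  [subst: {b:=Int} | 1 pending]
  bind e := (Int -> c)
step 3: unify ((a -> Int) -> d) ~ ((Bool -> d) -> c)  [subst: {b:=Int, e:=(Int -> c)} | 0 pending]
  -> decompose arrow: push (a -> Int)~(Bool -> d), d~c
step 4: unify (a -> Int) ~ (Bool -> d)  [subst: {b:=Int, e:=(Int -> c)} | 1 pending]
  -> decompose arrow: push a~Bool, Int~d
step 5: unify a ~ Bool  [subst: {b:=Int, e:=(Int -> c)} | 2 pending]
  bind a := Bool
step 6: unify Int ~ d  [subst: {b:=Int, e:=(Int -> c), a:=Bool} | 1 pending]
  bind d := Int
step 7: unify Int ~ c  [subst: {b:=Int, e:=(Int -> c), a:=Bool, d:=Int} | 0 pending]
  bind c := Int

Answer: a:=Bool b:=Int c:=Int d:=Int e:=(Int -> Int)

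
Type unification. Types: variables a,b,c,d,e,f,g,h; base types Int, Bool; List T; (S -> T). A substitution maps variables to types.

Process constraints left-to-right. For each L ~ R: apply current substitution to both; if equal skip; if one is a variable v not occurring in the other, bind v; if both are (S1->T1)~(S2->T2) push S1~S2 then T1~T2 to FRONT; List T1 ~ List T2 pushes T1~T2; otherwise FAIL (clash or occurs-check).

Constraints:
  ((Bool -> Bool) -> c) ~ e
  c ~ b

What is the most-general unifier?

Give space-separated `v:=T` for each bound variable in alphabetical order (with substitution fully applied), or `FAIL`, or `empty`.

step 1: unify ((Bool -> Bool) -> c) ~ e  [subst: {-} | 1 pending]
  bind e := ((Bool -> Bool) -> c)
step 2: unify c ~ b  [subst: {e:=((Bool -> Bool) -> c)} | 0 pending]
  bind c := b

Answer: c:=b e:=((Bool -> Bool) -> b)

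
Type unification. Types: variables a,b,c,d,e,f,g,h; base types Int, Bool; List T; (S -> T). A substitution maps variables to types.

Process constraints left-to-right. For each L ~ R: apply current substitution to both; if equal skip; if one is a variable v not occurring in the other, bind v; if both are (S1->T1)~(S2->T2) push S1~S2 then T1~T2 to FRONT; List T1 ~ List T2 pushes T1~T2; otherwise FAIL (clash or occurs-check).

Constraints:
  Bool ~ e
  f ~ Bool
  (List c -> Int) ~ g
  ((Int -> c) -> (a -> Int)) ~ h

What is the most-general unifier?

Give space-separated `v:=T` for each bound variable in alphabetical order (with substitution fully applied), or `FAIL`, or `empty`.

Answer: e:=Bool f:=Bool g:=(List c -> Int) h:=((Int -> c) -> (a -> Int))

Derivation:
step 1: unify Bool ~ e  [subst: {-} | 3 pending]
  bind e := Bool
step 2: unify f ~ Bool  [subst: {e:=Bool} | 2 pending]
  bind f := Bool
step 3: unify (List c -> Int) ~ g  [subst: {e:=Bool, f:=Bool} | 1 pending]
  bind g := (List c -> Int)
step 4: unify ((Int -> c) -> (a -> Int)) ~ h  [subst: {e:=Bool, f:=Bool, g:=(List c -> Int)} | 0 pending]
  bind h := ((Int -> c) -> (a -> Int))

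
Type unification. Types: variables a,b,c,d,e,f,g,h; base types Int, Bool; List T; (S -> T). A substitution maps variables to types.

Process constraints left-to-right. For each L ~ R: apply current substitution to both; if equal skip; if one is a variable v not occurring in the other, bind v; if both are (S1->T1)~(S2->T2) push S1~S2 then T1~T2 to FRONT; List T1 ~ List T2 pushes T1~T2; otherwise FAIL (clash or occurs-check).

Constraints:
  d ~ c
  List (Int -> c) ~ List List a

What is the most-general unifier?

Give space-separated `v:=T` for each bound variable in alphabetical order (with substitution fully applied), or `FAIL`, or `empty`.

step 1: unify d ~ c  [subst: {-} | 1 pending]
  bind d := c
step 2: unify List (Int -> c) ~ List List a  [subst: {d:=c} | 0 pending]
  -> decompose List: push (Int -> c)~List a
step 3: unify (Int -> c) ~ List a  [subst: {d:=c} | 0 pending]
  clash: (Int -> c) vs List a

Answer: FAIL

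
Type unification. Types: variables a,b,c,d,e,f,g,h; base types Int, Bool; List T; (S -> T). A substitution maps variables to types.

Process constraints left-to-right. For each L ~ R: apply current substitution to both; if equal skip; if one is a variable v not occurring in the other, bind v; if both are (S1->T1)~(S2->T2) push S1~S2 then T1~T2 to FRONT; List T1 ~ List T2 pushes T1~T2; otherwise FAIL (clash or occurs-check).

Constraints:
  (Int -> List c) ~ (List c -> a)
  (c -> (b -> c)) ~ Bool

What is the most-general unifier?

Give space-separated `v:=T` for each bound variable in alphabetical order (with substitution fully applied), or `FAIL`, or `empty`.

step 1: unify (Int -> List c) ~ (List c -> a)  [subst: {-} | 1 pending]
  -> decompose arrow: push Int~List c, List c~a
step 2: unify Int ~ List c  [subst: {-} | 2 pending]
  clash: Int vs List c

Answer: FAIL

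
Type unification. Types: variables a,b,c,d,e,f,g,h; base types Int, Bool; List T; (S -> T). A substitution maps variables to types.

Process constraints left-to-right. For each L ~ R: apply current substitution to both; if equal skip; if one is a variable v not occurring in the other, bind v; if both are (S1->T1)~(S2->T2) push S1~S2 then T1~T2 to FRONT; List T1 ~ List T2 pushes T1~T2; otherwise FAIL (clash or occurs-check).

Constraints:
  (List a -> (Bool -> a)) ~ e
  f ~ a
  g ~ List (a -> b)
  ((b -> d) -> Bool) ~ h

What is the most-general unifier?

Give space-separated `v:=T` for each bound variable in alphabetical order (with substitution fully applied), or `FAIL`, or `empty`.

Answer: e:=(List a -> (Bool -> a)) f:=a g:=List (a -> b) h:=((b -> d) -> Bool)

Derivation:
step 1: unify (List a -> (Bool -> a)) ~ e  [subst: {-} | 3 pending]
  bind e := (List a -> (Bool -> a))
step 2: unify f ~ a  [subst: {e:=(List a -> (Bool -> a))} | 2 pending]
  bind f := a
step 3: unify g ~ List (a -> b)  [subst: {e:=(List a -> (Bool -> a)), f:=a} | 1 pending]
  bind g := List (a -> b)
step 4: unify ((b -> d) -> Bool) ~ h  [subst: {e:=(List a -> (Bool -> a)), f:=a, g:=List (a -> b)} | 0 pending]
  bind h := ((b -> d) -> Bool)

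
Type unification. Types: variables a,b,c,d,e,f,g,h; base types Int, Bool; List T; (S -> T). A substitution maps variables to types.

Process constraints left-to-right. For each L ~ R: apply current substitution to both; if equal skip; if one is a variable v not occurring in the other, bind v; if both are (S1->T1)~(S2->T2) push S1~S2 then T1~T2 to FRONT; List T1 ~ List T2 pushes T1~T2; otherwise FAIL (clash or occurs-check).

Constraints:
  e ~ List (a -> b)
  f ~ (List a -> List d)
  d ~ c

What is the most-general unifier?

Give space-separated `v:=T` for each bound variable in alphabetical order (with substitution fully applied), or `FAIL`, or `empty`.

step 1: unify e ~ List (a -> b)  [subst: {-} | 2 pending]
  bind e := List (a -> b)
step 2: unify f ~ (List a -> List d)  [subst: {e:=List (a -> b)} | 1 pending]
  bind f := (List a -> List d)
step 3: unify d ~ c  [subst: {e:=List (a -> b), f:=(List a -> List d)} | 0 pending]
  bind d := c

Answer: d:=c e:=List (a -> b) f:=(List a -> List c)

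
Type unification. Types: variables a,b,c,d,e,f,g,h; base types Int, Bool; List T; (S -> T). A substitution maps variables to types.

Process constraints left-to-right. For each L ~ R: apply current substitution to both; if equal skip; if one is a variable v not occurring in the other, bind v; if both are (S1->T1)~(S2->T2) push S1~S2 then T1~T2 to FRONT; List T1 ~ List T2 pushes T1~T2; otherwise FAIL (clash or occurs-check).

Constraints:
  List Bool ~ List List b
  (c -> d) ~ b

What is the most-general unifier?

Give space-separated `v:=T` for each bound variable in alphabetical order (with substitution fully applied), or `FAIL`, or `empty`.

Answer: FAIL

Derivation:
step 1: unify List Bool ~ List List b  [subst: {-} | 1 pending]
  -> decompose List: push Bool~List b
step 2: unify Bool ~ List b  [subst: {-} | 1 pending]
  clash: Bool vs List b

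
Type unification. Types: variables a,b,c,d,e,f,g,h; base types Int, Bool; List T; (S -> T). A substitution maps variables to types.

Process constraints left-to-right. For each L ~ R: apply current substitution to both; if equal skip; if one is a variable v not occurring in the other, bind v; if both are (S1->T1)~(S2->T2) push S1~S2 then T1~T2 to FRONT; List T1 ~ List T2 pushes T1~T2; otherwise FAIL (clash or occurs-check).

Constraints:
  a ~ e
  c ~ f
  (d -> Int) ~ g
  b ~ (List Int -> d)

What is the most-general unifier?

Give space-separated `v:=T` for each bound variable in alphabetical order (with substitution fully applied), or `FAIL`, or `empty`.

step 1: unify a ~ e  [subst: {-} | 3 pending]
  bind a := e
step 2: unify c ~ f  [subst: {a:=e} | 2 pending]
  bind c := f
step 3: unify (d -> Int) ~ g  [subst: {a:=e, c:=f} | 1 pending]
  bind g := (d -> Int)
step 4: unify b ~ (List Int -> d)  [subst: {a:=e, c:=f, g:=(d -> Int)} | 0 pending]
  bind b := (List Int -> d)

Answer: a:=e b:=(List Int -> d) c:=f g:=(d -> Int)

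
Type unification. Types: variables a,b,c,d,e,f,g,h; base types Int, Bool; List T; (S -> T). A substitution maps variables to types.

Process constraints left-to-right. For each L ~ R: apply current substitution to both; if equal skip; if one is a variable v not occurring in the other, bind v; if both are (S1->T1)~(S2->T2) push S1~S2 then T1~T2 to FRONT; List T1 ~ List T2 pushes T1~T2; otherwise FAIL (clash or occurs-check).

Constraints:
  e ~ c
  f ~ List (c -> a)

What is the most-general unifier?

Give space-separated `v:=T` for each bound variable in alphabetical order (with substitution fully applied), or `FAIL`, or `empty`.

Answer: e:=c f:=List (c -> a)

Derivation:
step 1: unify e ~ c  [subst: {-} | 1 pending]
  bind e := c
step 2: unify f ~ List (c -> a)  [subst: {e:=c} | 0 pending]
  bind f := List (c -> a)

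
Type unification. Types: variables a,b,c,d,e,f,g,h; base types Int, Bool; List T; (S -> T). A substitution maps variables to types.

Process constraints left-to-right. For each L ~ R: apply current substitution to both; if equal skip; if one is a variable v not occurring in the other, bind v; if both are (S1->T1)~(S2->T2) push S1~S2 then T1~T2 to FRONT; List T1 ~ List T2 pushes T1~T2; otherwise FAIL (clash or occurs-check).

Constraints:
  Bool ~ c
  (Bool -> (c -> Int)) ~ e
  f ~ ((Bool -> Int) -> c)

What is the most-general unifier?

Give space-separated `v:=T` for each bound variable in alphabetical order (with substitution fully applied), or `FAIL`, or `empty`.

step 1: unify Bool ~ c  [subst: {-} | 2 pending]
  bind c := Bool
step 2: unify (Bool -> (Bool -> Int)) ~ e  [subst: {c:=Bool} | 1 pending]
  bind e := (Bool -> (Bool -> Int))
step 3: unify f ~ ((Bool -> Int) -> Bool)  [subst: {c:=Bool, e:=(Bool -> (Bool -> Int))} | 0 pending]
  bind f := ((Bool -> Int) -> Bool)

Answer: c:=Bool e:=(Bool -> (Bool -> Int)) f:=((Bool -> Int) -> Bool)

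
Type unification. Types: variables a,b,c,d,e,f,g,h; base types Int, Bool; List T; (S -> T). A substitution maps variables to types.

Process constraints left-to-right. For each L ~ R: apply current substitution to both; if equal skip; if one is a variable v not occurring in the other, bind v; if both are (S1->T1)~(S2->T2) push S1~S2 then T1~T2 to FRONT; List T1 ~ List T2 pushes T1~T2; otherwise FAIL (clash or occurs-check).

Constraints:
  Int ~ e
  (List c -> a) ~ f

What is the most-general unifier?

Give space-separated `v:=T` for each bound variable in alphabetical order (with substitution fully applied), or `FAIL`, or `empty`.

Answer: e:=Int f:=(List c -> a)

Derivation:
step 1: unify Int ~ e  [subst: {-} | 1 pending]
  bind e := Int
step 2: unify (List c -> a) ~ f  [subst: {e:=Int} | 0 pending]
  bind f := (List c -> a)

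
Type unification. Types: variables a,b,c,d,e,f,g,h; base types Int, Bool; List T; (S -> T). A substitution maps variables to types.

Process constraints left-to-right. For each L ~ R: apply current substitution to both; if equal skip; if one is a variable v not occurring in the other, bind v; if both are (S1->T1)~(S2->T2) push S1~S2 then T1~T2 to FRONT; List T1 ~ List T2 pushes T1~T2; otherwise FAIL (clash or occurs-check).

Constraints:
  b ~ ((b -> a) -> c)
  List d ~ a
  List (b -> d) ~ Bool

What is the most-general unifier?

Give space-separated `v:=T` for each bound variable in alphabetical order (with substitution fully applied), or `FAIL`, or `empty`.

Answer: FAIL

Derivation:
step 1: unify b ~ ((b -> a) -> c)  [subst: {-} | 2 pending]
  occurs-check fail: b in ((b -> a) -> c)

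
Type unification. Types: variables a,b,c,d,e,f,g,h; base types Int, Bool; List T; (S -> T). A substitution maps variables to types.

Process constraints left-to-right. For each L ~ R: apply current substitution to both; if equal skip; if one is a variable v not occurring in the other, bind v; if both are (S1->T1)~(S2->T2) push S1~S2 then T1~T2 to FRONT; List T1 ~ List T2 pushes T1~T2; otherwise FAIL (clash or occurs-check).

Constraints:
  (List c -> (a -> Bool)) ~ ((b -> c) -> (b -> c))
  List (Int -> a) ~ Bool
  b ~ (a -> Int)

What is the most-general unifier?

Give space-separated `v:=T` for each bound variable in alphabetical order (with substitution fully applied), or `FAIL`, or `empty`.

Answer: FAIL

Derivation:
step 1: unify (List c -> (a -> Bool)) ~ ((b -> c) -> (b -> c))  [subst: {-} | 2 pending]
  -> decompose arrow: push List c~(b -> c), (a -> Bool)~(b -> c)
step 2: unify List c ~ (b -> c)  [subst: {-} | 3 pending]
  clash: List c vs (b -> c)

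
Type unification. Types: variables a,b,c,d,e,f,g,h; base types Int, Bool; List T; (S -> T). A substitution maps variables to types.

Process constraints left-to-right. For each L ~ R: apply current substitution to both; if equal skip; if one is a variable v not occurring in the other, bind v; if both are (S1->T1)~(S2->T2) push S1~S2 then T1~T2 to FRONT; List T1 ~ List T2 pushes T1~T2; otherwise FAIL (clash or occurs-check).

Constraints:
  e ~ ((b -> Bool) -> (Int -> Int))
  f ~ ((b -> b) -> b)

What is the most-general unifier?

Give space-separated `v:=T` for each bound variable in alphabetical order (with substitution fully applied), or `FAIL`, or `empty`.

step 1: unify e ~ ((b -> Bool) -> (Int -> Int))  [subst: {-} | 1 pending]
  bind e := ((b -> Bool) -> (Int -> Int))
step 2: unify f ~ ((b -> b) -> b)  [subst: {e:=((b -> Bool) -> (Int -> Int))} | 0 pending]
  bind f := ((b -> b) -> b)

Answer: e:=((b -> Bool) -> (Int -> Int)) f:=((b -> b) -> b)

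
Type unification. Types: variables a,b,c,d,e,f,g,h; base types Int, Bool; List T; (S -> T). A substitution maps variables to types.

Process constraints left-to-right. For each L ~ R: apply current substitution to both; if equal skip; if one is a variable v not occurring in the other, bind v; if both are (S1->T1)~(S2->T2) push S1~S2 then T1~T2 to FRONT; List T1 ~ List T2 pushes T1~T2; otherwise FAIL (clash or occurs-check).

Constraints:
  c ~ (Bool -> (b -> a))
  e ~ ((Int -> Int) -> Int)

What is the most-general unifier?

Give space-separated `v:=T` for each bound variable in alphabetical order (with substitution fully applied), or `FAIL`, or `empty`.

Answer: c:=(Bool -> (b -> a)) e:=((Int -> Int) -> Int)

Derivation:
step 1: unify c ~ (Bool -> (b -> a))  [subst: {-} | 1 pending]
  bind c := (Bool -> (b -> a))
step 2: unify e ~ ((Int -> Int) -> Int)  [subst: {c:=(Bool -> (b -> a))} | 0 pending]
  bind e := ((Int -> Int) -> Int)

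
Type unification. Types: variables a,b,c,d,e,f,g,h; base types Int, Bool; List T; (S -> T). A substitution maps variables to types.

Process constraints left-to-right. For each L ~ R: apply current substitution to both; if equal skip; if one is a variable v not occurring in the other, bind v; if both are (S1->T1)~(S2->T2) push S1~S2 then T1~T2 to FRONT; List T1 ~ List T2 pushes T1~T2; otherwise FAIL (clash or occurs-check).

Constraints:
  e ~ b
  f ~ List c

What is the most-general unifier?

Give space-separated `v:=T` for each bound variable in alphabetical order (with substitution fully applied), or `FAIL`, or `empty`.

Answer: e:=b f:=List c

Derivation:
step 1: unify e ~ b  [subst: {-} | 1 pending]
  bind e := b
step 2: unify f ~ List c  [subst: {e:=b} | 0 pending]
  bind f := List c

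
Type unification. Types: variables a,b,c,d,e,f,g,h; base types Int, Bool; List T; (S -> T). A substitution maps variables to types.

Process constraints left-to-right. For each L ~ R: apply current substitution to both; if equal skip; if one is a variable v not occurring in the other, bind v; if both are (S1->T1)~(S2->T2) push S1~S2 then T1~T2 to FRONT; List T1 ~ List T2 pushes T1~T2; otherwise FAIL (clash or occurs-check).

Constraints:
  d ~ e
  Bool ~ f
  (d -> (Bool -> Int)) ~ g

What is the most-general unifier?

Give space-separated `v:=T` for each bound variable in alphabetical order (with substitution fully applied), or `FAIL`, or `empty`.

Answer: d:=e f:=Bool g:=(e -> (Bool -> Int))

Derivation:
step 1: unify d ~ e  [subst: {-} | 2 pending]
  bind d := e
step 2: unify Bool ~ f  [subst: {d:=e} | 1 pending]
  bind f := Bool
step 3: unify (e -> (Bool -> Int)) ~ g  [subst: {d:=e, f:=Bool} | 0 pending]
  bind g := (e -> (Bool -> Int))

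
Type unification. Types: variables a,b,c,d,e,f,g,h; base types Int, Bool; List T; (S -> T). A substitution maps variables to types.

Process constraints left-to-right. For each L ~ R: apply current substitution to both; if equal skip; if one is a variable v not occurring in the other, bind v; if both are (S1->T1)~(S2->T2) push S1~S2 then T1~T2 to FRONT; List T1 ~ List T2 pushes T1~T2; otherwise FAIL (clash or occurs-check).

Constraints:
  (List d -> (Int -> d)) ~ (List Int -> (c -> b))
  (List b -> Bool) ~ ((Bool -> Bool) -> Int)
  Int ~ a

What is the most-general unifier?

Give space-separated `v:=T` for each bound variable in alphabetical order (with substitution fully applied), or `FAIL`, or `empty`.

step 1: unify (List d -> (Int -> d)) ~ (List Int -> (c -> b))  [subst: {-} | 2 pending]
  -> decompose arrow: push List d~List Int, (Int -> d)~(c -> b)
step 2: unify List d ~ List Int  [subst: {-} | 3 pending]
  -> decompose List: push d~Int
step 3: unify d ~ Int  [subst: {-} | 3 pending]
  bind d := Int
step 4: unify (Int -> Int) ~ (c -> b)  [subst: {d:=Int} | 2 pending]
  -> decompose arrow: push Int~c, Int~b
step 5: unify Int ~ c  [subst: {d:=Int} | 3 pending]
  bind c := Int
step 6: unify Int ~ b  [subst: {d:=Int, c:=Int} | 2 pending]
  bind b := Int
step 7: unify (List Int -> Bool) ~ ((Bool -> Bool) -> Int)  [subst: {d:=Int, c:=Int, b:=Int} | 1 pending]
  -> decompose arrow: push List Int~(Bool -> Bool), Bool~Int
step 8: unify List Int ~ (Bool -> Bool)  [subst: {d:=Int, c:=Int, b:=Int} | 2 pending]
  clash: List Int vs (Bool -> Bool)

Answer: FAIL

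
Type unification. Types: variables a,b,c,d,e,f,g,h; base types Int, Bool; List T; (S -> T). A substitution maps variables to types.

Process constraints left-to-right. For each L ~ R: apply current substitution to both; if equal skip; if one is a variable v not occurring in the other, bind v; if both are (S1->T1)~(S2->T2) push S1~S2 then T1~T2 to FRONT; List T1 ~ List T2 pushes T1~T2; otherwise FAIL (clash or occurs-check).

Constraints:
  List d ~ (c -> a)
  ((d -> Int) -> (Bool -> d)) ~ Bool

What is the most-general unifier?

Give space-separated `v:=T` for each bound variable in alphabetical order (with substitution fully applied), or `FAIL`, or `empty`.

step 1: unify List d ~ (c -> a)  [subst: {-} | 1 pending]
  clash: List d vs (c -> a)

Answer: FAIL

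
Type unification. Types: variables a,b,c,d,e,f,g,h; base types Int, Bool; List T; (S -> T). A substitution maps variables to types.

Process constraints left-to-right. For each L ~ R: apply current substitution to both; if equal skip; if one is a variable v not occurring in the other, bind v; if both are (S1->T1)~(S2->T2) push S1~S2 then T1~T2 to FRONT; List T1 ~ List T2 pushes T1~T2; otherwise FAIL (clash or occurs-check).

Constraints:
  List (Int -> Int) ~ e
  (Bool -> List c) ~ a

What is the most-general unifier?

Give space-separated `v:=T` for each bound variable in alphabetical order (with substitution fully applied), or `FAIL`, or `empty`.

step 1: unify List (Int -> Int) ~ e  [subst: {-} | 1 pending]
  bind e := List (Int -> Int)
step 2: unify (Bool -> List c) ~ a  [subst: {e:=List (Int -> Int)} | 0 pending]
  bind a := (Bool -> List c)

Answer: a:=(Bool -> List c) e:=List (Int -> Int)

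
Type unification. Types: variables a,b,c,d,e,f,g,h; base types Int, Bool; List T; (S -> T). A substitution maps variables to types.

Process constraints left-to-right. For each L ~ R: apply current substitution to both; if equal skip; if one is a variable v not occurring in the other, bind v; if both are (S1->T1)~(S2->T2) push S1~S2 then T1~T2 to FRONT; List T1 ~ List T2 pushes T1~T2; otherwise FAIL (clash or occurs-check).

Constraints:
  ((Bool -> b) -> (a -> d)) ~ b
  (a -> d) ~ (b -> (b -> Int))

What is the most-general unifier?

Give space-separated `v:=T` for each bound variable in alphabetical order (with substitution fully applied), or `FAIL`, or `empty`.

Answer: FAIL

Derivation:
step 1: unify ((Bool -> b) -> (a -> d)) ~ b  [subst: {-} | 1 pending]
  occurs-check fail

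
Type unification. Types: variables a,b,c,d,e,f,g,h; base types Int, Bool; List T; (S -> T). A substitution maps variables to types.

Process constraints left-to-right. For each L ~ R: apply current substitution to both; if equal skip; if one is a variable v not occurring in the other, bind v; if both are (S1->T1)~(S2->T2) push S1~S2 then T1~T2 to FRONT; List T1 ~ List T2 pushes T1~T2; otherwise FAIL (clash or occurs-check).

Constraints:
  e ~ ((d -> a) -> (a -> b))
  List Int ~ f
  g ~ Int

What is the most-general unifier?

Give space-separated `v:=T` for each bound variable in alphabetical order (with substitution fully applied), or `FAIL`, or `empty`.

step 1: unify e ~ ((d -> a) -> (a -> b))  [subst: {-} | 2 pending]
  bind e := ((d -> a) -> (a -> b))
step 2: unify List Int ~ f  [subst: {e:=((d -> a) -> (a -> b))} | 1 pending]
  bind f := List Int
step 3: unify g ~ Int  [subst: {e:=((d -> a) -> (a -> b)), f:=List Int} | 0 pending]
  bind g := Int

Answer: e:=((d -> a) -> (a -> b)) f:=List Int g:=Int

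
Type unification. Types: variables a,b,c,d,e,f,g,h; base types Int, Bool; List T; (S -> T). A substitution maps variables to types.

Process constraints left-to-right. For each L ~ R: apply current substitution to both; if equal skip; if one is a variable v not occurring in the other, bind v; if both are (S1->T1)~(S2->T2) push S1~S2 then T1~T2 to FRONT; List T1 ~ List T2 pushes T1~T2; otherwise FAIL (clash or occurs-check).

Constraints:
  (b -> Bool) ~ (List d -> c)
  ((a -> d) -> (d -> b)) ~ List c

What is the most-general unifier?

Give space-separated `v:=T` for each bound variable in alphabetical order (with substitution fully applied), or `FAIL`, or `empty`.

step 1: unify (b -> Bool) ~ (List d -> c)  [subst: {-} | 1 pending]
  -> decompose arrow: push b~List d, Bool~c
step 2: unify b ~ List d  [subst: {-} | 2 pending]
  bind b := List d
step 3: unify Bool ~ c  [subst: {b:=List d} | 1 pending]
  bind c := Bool
step 4: unify ((a -> d) -> (d -> List d)) ~ List Bool  [subst: {b:=List d, c:=Bool} | 0 pending]
  clash: ((a -> d) -> (d -> List d)) vs List Bool

Answer: FAIL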